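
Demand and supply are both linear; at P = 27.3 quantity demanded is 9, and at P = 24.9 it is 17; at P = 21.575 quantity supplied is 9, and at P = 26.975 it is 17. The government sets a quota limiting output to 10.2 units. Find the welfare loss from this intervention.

Demand slope = (24.9 − 27.3)/(17 − 9) = −0.3, so P = 30 − 0.3Q.
Supply slope = (26.975 − 21.575)/(17 − 9) = 0.675, so P = 15.5 + 0.675Q.
Competitive equilibrium: 30 − 0.3Q = 15.5 + 0.675Q → Q* = 14.8718, P* = 25.5385.
At Q = 10.2: demand price = 30 − 0.3·10.2 = 26.94; supply price = 15.5 + 0.675·10.2 = 22.385.
ΔQ = 14.8718 − 10.2 = 4.6718; wedge = 26.94 − 22.385 = 4.555.
The triangle = ½ × 4.6718 × 4.555 = 10.64.

10.64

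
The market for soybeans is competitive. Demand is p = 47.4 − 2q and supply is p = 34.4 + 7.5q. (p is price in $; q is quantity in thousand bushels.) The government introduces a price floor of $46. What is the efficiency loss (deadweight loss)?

$2.12 thousand

Competitive equilibrium: 47.4 − 2q = 34.4 + 7.5q → q* = 1.3684, p* = 44.6632.
At the floor p = 46, quantity demanded = (47.4 − 46)/2 = 0.7.
Sellers' marginal cost at q' = 0.7: 34.4 + 7.5·0.7 = 39.65.
Δq = 1.3684 − 0.7 = 0.6684; wedge = 46 − 39.65 = 6.35.
Deadweight loss = ½ × 0.6684 × 6.35 = $2.12 thousand.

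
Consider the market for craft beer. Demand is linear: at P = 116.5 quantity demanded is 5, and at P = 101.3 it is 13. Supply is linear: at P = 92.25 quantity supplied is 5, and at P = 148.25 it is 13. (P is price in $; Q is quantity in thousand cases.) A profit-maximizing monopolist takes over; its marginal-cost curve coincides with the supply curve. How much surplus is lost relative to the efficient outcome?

Demand slope = (101.3 − 116.5)/(13 − 5) = −1.9, so P = 126 − 1.9Q.
Supply slope = (148.25 − 92.25)/(13 − 5) = 7, so P = 57.25 + 7Q.
Competitive equilibrium: 126 − 1.9Q = 57.25 + 7Q → Q* = 7.7247, P* = 111.323.
Marginal revenue: MR = 126 − 3.8Q. Set MR = MC: 126 − 3.8Q = 57.25 + 7Q → Q_m = 6.3657.
Price P_m = 126 − 1.9·6.3657 = 113.9052; MC(Q_m) = 57.25 + 7·6.3657 = 101.8099.
Competitive Q* = 7.7247, so ΔQ = 1.359; wedge = 113.9052 − 101.8099 = 12.0953.
Welfare loss = ½ × 1.359 × 12.0953 = $8.22 thousand.

$8.22 thousand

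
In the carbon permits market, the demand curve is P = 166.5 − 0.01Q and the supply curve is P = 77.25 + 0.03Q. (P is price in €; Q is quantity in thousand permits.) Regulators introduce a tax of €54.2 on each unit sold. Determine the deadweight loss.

€36720.50 thousand

Competitive equilibrium: 166.5 − 0.01Q = 77.25 + 0.03Q → Q* = 2231.25, P* = 144.1875.
With the tax, the buyer price exceeds the seller price by 54.2: (166.5 − 0.01Q) − (77.25 + 0.03Q) = 54.2 → Q' = 876.25.
ΔQ = 2231.25 − 876.25 = 1355; the wedge equals the tax, 54.2.
DWL = ½ × 1355 × 54.2 = €36720.50 thousand.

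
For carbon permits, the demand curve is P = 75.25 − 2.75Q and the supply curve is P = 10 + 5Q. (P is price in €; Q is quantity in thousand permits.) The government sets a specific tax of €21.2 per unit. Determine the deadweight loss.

€29 thousand

Competitive equilibrium: 75.25 − 2.75Q = 10 + 5Q → Q* = 8.4194, P* = 52.0968.
With the tax, the buyer price exceeds the seller price by 21.2: (75.25 − 2.75Q) − (10 + 5Q) = 21.2 → Q' = 5.6839.
ΔQ = 8.4194 − 5.6839 = 2.7355; the wedge equals the tax, 21.2.
DWL = ½ × 2.7355 × 21.2 = €29 thousand.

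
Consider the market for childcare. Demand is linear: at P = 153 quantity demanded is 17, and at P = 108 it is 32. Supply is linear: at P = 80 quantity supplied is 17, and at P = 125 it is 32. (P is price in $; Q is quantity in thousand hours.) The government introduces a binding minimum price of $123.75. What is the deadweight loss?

Demand slope = (108 − 153)/(32 − 17) = −3, so P = 204 − 3Q.
Supply slope = (125 − 80)/(32 − 17) = 3, so P = 29 + 3Q.
Competitive equilibrium: 204 − 3Q = 29 + 3Q → Q* = 29.1667, P* = 116.5.
At the floor P = 123.75, quantity demanded = (204 − 123.75)/3 = 26.75.
Sellers' marginal cost at Q' = 26.75: 29 + 3·26.75 = 109.25.
ΔQ = 29.1667 − 26.75 = 2.4167; wedge = 123.75 − 109.25 = 14.5.
Welfare loss = ½ × 2.4167 × 14.5 = $17.52 thousand.

$17.52 thousand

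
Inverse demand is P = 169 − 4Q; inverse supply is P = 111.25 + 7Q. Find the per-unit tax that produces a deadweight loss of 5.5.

11

Competitive equilibrium: 169 − 4Q = 111.25 + 7Q → Q* = 5.25, P* = 148.
A tax t gives ΔQ = t/11 and wedge t, so DWL = t²/22.
t²/22 = 5.5 → t² = 121 → t = 11.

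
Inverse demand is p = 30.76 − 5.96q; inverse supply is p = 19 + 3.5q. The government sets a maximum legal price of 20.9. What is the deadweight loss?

2.32

Competitive equilibrium: 30.76 − 5.96q = 19 + 3.5q → q* = 1.2431, p* = 23.351.
At the ceiling p = 20.9, quantity supplied = (20.9 − 19)/3.5 = 0.5429.
Willingness to pay at q' = 0.5429: 30.76 − 5.96·0.5429 = 27.5243.
Δq = 1.2431 − 0.5429 = 0.7002; wedge = 27.5243 − 20.9 = 6.6243.
The triangle = ½ × 0.7002 × 6.6243 = 2.32.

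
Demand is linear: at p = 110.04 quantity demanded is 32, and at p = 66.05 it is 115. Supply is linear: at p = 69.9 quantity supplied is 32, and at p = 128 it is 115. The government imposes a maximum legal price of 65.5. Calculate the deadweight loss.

931.57

Demand slope = (66.05 − 110.04)/(115 − 32) = −0.53, so p = 127 − 0.53q.
Supply slope = (128 − 69.9)/(115 − 32) = 0.7, so p = 47.5 + 0.7q.
Competitive equilibrium: 127 − 0.53q = 47.5 + 0.7q → q* = 64.6341, p* = 92.7439.
At the ceiling p = 65.5, quantity supplied = (65.5 − 47.5)/0.7 = 25.7143.
Willingness to pay at q' = 25.7143: 127 − 0.53·25.7143 = 113.3714.
Δq = 64.6341 − 25.7143 = 38.9198; wedge = 113.3714 − 65.5 = 47.8714.
The triangle = ½ × 38.9198 × 47.8714 = 931.57.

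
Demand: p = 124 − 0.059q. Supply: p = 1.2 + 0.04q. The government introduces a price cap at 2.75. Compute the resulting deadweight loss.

71476.64

Competitive equilibrium: 124 − 0.059q = 1.2 + 0.04q → q* = 1240.40404, p* = 50.81616.
At the ceiling p = 2.75, quantity supplied = (2.75 − 1.2)/0.04 = 38.75.
Willingness to pay at q' = 38.75: 124 − 0.059·38.75 = 121.71375.
Δq = 1240.40404 − 38.75 = 1201.65404; wedge = 121.71375 − 2.75 = 118.96375.
DWL = ½ × 1201.65404 × 118.96375 = 71476.64.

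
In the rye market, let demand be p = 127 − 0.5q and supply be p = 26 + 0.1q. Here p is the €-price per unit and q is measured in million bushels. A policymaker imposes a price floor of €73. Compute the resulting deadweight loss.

Competitive equilibrium: 127 − 0.5q = 26 + 0.1q → q* = 168.3333, p* = 42.8333.
At the floor p = 73, quantity demanded = (127 − 73)/0.5 = 108.
Sellers' marginal cost at q' = 108: 26 + 0.1·108 = 36.8.
Δq = 168.3333 − 108 = 60.3333; wedge = 73 − 36.8 = 36.2.
Welfare loss = ½ × 60.3333 × 36.2 = €1092.03 million.

€1092.03 million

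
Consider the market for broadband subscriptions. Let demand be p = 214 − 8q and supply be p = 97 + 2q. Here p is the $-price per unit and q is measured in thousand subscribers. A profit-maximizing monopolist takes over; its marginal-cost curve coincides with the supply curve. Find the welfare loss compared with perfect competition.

Competitive equilibrium: 214 − 8q = 97 + 2q → q* = 11.7, p* = 120.4.
Marginal revenue: MR = 214 − 16q. Set MR = MC: 214 − 16q = 97 + 2q → q_m = 6.5.
Price p_m = 214 − 8·6.5 = 162; MC(q_m) = 97 + 2·6.5 = 110.
Competitive q* = 11.7, so Δq = 5.2; wedge = 162 − 110 = 52.
Welfare loss = ½ × 5.2 × 52 = $135.20 thousand.

$135.20 thousand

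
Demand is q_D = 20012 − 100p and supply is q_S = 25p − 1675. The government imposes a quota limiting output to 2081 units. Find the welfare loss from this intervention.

8450.649

In inverse form: demand p = 200.12 − 0.01q, supply p = 67 + 0.04q.
Competitive equilibrium: 200.12 − 0.01q = 67 + 0.04q → q* = 2662.4, p* = 173.496.
At q = 2081: demand price = 200.12 − 0.01·2081 = 179.31; supply price = 67 + 0.04·2081 = 150.24.
Δq = 2662.4 − 2081 = 581.4; wedge = 179.31 − 150.24 = 29.07.
Welfare loss = ½ × 581.4 × 29.07 = 8450.649.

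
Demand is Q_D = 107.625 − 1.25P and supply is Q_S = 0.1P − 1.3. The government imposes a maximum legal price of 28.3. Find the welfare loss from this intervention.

148.19

In inverse form: demand P = 86.1 − 0.8Q, supply P = 13 + 10Q.
Competitive equilibrium: 86.1 − 0.8Q = 13 + 10Q → Q* = 6.7685, P* = 80.6852.
At the ceiling P = 28.3, quantity supplied = (28.3 − 13)/10 = 1.53.
Willingness to pay at Q' = 1.53: 86.1 − 0.8·1.53 = 84.876.
ΔQ = 6.7685 − 1.53 = 5.2385; wedge = 84.876 − 28.3 = 56.576.
The triangle = ½ × 5.2385 × 56.576 = 148.19.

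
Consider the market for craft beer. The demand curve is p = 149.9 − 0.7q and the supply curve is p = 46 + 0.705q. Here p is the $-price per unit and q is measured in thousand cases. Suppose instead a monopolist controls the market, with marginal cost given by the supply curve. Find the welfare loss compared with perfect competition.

Competitive equilibrium: 149.9 − 0.7q = 46 + 0.705q → q* = 73.9502, p* = 98.1349.
Marginal revenue: MR = 149.9 − 1.4q. Set MR = MC: 149.9 − 1.4q = 46 + 0.705q → q_m = 49.3587.
Price p_m = 149.9 − 0.7·49.3587 = 115.3489; MC(q_m) = 46 + 0.705·49.3587 = 80.7979.
Competitive q* = 73.9502, so Δq = 24.5915; wedge = 115.3489 − 80.7979 = 34.551.
DWL = ½ × 24.5915 × 34.551 = $424.83 thousand.

$424.83 thousand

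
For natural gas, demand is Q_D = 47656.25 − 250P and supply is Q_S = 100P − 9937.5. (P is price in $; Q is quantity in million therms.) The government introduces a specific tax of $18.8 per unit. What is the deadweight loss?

$12622.86 million

In inverse form: demand P = 190.625 − 0.004Q, supply P = 99.375 + 0.01Q.
Competitive equilibrium: 190.625 − 0.004Q = 99.375 + 0.01Q → Q* = 6517.8571, P* = 164.5536.
With the tax, the buyer price exceeds the seller price by 18.8: (190.625 − 0.004Q) − (99.375 + 0.01Q) = 18.8 → Q' = 5175.
ΔQ = 6517.8571 − 5175 = 1342.8571; the wedge equals the tax, 18.8.
Deadweight loss = ½ × 1342.8571 × 18.8 = $12622.86 million.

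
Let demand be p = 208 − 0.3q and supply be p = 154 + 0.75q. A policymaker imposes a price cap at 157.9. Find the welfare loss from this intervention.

Competitive equilibrium: 208 − 0.3q = 154 + 0.75q → q* = 51.4286, p* = 192.5714.
At the ceiling p = 157.9, quantity supplied = (157.9 − 154)/0.75 = 5.2.
Willingness to pay at q' = 5.2: 208 − 0.3·5.2 = 206.44.
Δq = 51.4286 − 5.2 = 46.2286; wedge = 206.44 − 157.9 = 48.54.
The triangle = ½ × 46.2286 × 48.54 = 1121.97.

1121.97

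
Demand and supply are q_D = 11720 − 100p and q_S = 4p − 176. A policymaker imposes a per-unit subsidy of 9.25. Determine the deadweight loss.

In inverse form: demand p = 117.2 − 0.01q, supply p = 44 + 0.25q.
Competitive equilibrium: 117.2 − 0.01q = 44 + 0.25q → q* = 281.5385, p* = 114.3846.
The subsidy lowers effective supply by 9.25: p = 34.75 + 0.25q.
New quantity: 117.2 − 0.01q = 34.75 + 0.25q → q' = 317.1154.
Overproduction Δq = 317.1154 − 281.5385 = 35.5769; wedge = subsidy = 9.25.
Welfare loss = ½ × 35.5769 × 9.25 = 164.54.

164.54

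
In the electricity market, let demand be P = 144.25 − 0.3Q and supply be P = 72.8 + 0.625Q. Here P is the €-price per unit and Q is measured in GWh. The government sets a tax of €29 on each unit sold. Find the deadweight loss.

€454.59

Competitive equilibrium: 144.25 − 0.3Q = 72.8 + 0.625Q → Q* = 77.2432, P* = 121.077.
With the tax, the buyer price exceeds the seller price by 29: (144.25 − 0.3Q) − (72.8 + 0.625Q) = 29 → Q' = 45.8919.
ΔQ = 77.2432 − 45.8919 = 31.3513; the wedge equals the tax, 29.
The triangle = ½ × 31.3513 × 29 = €454.59.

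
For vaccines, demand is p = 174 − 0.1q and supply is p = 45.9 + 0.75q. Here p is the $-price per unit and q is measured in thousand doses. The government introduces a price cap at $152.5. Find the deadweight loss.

Competitive equilibrium: 174 − 0.1q = 45.9 + 0.75q → q* = 150.7059, p* = 158.9294.
At the ceiling p = 152.5, quantity supplied = (152.5 − 45.9)/0.75 = 142.1333.
Willingness to pay at q' = 142.1333: 174 − 0.1·142.1333 = 159.7867.
Δq = 150.7059 − 142.1333 = 8.5726; wedge = 159.7867 − 152.5 = 7.2867.
Deadweight loss = ½ × 8.5726 × 7.2867 = $31.23 thousand.

$31.23 thousand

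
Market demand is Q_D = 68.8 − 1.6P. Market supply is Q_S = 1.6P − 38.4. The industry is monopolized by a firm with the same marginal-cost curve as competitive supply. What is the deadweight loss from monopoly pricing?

In inverse form: demand P = 43 − 0.625Q, supply P = 24 + 0.625Q.
Competitive equilibrium: 43 − 0.625Q = 24 + 0.625Q → Q* = 15.2, P* = 33.5.
Marginal revenue: MR = 43 − 1.25Q. Set MR = MC: 43 − 1.25Q = 24 + 0.625Q → Q_m = 10.1333.
Price P_m = 43 − 0.625·10.1333 = 36.6667; MC(Q_m) = 24 + 0.625·10.1333 = 30.3333.
Competitive Q* = 15.2, so ΔQ = 5.0667; wedge = 36.6667 − 30.3333 = 6.3334.
Deadweight loss = ½ × 5.0667 × 6.3334 = 16.04.

16.04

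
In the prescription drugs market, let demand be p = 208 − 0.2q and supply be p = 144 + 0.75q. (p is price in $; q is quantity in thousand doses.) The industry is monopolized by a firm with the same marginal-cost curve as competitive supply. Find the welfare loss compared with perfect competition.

Competitive equilibrium: 208 − 0.2q = 144 + 0.75q → q* = 67.3684, p* = 194.5263.
Marginal revenue: MR = 208 − 0.4q. Set MR = MC: 208 − 0.4q = 144 + 0.75q → q_m = 55.6522.
Price p_m = 208 − 0.2·55.6522 = 196.8696; MC(q_m) = 144 + 0.75·55.6522 = 185.7392.
Competitive q* = 67.3684, so Δq = 11.7162; wedge = 196.8696 − 185.7392 = 11.1304.
Deadweight loss = ½ × 11.7162 × 11.1304 = $65.20 thousand.

$65.20 thousand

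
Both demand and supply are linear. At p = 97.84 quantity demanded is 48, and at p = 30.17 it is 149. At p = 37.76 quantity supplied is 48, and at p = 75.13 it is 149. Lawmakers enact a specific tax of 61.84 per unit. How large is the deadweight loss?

Demand slope = (30.17 − 97.84)/(149 − 48) = −0.67, so p = 130 − 0.67q.
Supply slope = (75.13 − 37.76)/(149 − 48) = 0.37, so p = 20 + 0.37q.
Competitive equilibrium: 130 − 0.67q = 20 + 0.37q → q* = 105.7692, p* = 59.1346.
With the tax, the buyer price exceeds the seller price by 61.84: (130 − 0.67q) − (20 + 0.37q) = 61.84 → q' = 46.3077.
Δq = 105.7692 − 46.3077 = 59.4615; the wedge equals the tax, 61.84.
The triangle = ½ × 59.4615 × 61.84 = 1838.55.

1838.55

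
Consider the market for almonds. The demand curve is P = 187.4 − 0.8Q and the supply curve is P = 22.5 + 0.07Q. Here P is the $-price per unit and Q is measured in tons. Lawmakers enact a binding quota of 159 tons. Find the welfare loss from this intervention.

Competitive equilibrium: 187.4 − 0.8Q = 22.5 + 0.07Q → Q* = 189.5402, P* = 35.7678.
At Q = 159: demand price = 187.4 − 0.8·159 = 60.2; supply price = 22.5 + 0.07·159 = 33.63.
ΔQ = 189.5402 − 159 = 30.5402; wedge = 60.2 − 33.63 = 26.57.
DWL = ½ × 30.5402 × 26.57 = $405.73.

$405.73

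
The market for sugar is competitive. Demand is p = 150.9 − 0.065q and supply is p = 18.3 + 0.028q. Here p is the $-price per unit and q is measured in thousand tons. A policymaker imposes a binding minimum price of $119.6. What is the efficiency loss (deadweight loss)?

Competitive equilibrium: 150.9 − 0.065q = 18.3 + 0.028q → q* = 1425.80645, p* = 58.22258.
At the floor p = 119.6, quantity demanded = (150.9 − 119.6)/0.065 = 481.53846.
Sellers' marginal cost at q' = 481.53846: 18.3 + 0.028·481.53846 = 31.78308.
Δq = 1425.80645 − 481.53846 = 944.26799; wedge = 119.6 − 31.78308 = 87.81692.
The triangle = ½ × 944.26799 × 87.81692 = $41461.35 thousand.

$41461.35 thousand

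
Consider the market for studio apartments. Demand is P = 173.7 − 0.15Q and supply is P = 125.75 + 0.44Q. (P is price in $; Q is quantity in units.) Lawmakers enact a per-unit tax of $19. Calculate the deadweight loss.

$305.93

Competitive equilibrium: 173.7 − 0.15Q = 125.75 + 0.44Q → Q* = 81.2712, P* = 161.5093.
With the tax, the buyer price exceeds the seller price by 19: (173.7 − 0.15Q) − (125.75 + 0.44Q) = 19 → Q' = 49.0678.
ΔQ = 81.2712 − 49.0678 = 32.2034; the wedge equals the tax, 19.
The triangle = ½ × 32.2034 × 19 = $305.93.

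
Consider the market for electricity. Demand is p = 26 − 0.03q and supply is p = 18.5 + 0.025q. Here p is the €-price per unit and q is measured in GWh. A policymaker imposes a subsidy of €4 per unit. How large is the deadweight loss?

€145.45

Competitive equilibrium: 26 − 0.03q = 18.5 + 0.025q → q* = 136.3636, p* = 21.9091.
The subsidy lowers effective supply by 4: p = 14.5 + 0.025q.
New quantity: 26 − 0.03q = 14.5 + 0.025q → q' = 209.0909.
Overproduction Δq = 209.0909 − 136.3636 = 72.7273; wedge = subsidy = 4.
Deadweight loss = ½ × 72.7273 × 4 = €145.45.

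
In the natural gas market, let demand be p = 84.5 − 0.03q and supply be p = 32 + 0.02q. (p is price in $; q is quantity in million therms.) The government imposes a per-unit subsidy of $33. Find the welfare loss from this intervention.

Competitive equilibrium: 84.5 − 0.03q = 32 + 0.02q → q* = 1050, p* = 53.
The subsidy lowers effective supply by 33: p = 0.02q − 1.
New quantity: 84.5 − 0.03q = 0.02q − 1 → q' = 1710.
Overproduction Δq = 1710 − 1050 = 660; wedge = subsidy = 33.
Welfare loss = ½ × 660 × 33 = $10890 million.

$10890 million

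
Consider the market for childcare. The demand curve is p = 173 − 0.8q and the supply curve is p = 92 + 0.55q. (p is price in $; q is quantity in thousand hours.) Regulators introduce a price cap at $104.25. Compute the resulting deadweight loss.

Competitive equilibrium: 173 − 0.8q = 92 + 0.55q → q* = 60, p* = 125.
At the ceiling p = 104.25, quantity supplied = (104.25 − 92)/0.55 = 22.2727.
Willingness to pay at q' = 22.2727: 173 − 0.8·22.2727 = 155.1818.
Δq = 60 − 22.2727 = 37.7273; wedge = 155.1818 − 104.25 = 50.9318.
DWL = ½ × 37.7273 × 50.9318 = $960.76 thousand.

$960.76 thousand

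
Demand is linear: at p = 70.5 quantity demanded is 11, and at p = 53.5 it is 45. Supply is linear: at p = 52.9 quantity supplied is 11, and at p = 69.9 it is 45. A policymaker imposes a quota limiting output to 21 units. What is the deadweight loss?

28.88

Demand slope = (53.5 − 70.5)/(45 − 11) = −0.5, so p = 76 − 0.5q.
Supply slope = (69.9 − 52.9)/(45 − 11) = 0.5, so p = 47.4 + 0.5q.
Competitive equilibrium: 76 − 0.5q = 47.4 + 0.5q → q* = 28.6, p* = 61.7.
At q = 21: demand price = 76 − 0.5·21 = 65.5; supply price = 47.4 + 0.5·21 = 57.9.
Δq = 28.6 − 21 = 7.6; wedge = 65.5 − 57.9 = 7.6.
Welfare loss = ½ × 7.6 × 7.6 = 28.88.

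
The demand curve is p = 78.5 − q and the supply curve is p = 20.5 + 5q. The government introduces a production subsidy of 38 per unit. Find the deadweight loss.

120.33

Competitive equilibrium: 78.5 − q = 20.5 + 5q → q* = 9.6667, p* = 68.8333.
The subsidy lowers effective supply by 38: p = 5q − 17.5.
New quantity: 78.5 − q = 5q − 17.5 → q' = 16.
Overproduction Δq = 16 − 9.6667 = 6.3333; wedge = subsidy = 38.
Welfare loss = ½ × 6.3333 × 38 = 120.33.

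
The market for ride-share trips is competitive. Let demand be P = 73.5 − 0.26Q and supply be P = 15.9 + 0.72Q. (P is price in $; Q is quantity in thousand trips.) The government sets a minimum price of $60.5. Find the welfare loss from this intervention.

$37.73 thousand

Competitive equilibrium: 73.5 − 0.26Q = 15.9 + 0.72Q → Q* = 58.7755, P* = 58.2184.
At the floor P = 60.5, quantity demanded = (73.5 − 60.5)/0.26 = 50.
Sellers' marginal cost at Q' = 50: 15.9 + 0.72·50 = 51.9.
ΔQ = 58.7755 − 50 = 8.7755; wedge = 60.5 − 51.9 = 8.6.
DWL = ½ × 8.7755 × 8.6 = $37.73 thousand.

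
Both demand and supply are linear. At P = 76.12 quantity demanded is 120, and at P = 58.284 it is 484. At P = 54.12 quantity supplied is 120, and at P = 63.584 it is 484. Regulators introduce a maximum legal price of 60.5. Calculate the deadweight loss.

86.22

Demand slope = (58.284 − 76.12)/(484 − 120) = −0.049, so P = 82 − 0.049Q.
Supply slope = (63.584 − 54.12)/(484 − 120) = 0.026, so P = 51 + 0.026Q.
Competitive equilibrium: 82 − 0.049Q = 51 + 0.026Q → Q* = 413.3333, P* = 61.7467.
At the ceiling P = 60.5, quantity supplied = (60.5 − 51)/0.026 = 365.3846.
Willingness to pay at Q' = 365.3846: 82 − 0.049·365.3846 = 64.0962.
ΔQ = 413.3333 − 365.3846 = 47.9487; wedge = 64.0962 − 60.5 = 3.5962.
The triangle = ½ × 47.9487 × 3.5962 = 86.22.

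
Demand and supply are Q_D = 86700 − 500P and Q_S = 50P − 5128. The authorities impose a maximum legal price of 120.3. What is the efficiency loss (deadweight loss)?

In inverse form: demand P = 173.4 − 0.002Q, supply P = 102.56 + 0.02Q.
Competitive equilibrium: 173.4 − 0.002Q = 102.56 + 0.02Q → Q* = 3220, P* = 166.96.
At the ceiling P = 120.3, quantity supplied = (120.3 − 102.56)/0.02 = 887.
Willingness to pay at Q' = 887: 173.4 − 0.002·887 = 171.626.
ΔQ = 3220 − 887 = 2333; wedge = 171.626 − 120.3 = 51.326.
The triangle = ½ × 2333 × 51.326 = 59871.779.

59871.779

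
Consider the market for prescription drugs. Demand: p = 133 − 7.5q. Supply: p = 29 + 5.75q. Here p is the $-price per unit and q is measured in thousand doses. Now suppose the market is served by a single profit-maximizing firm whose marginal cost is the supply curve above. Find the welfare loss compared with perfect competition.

$53.32 thousand

Competitive equilibrium: 133 − 7.5q = 29 + 5.75q → q* = 7.8491, p* = 74.1321.
Marginal revenue: MR = 133 − 15q. Set MR = MC: 133 − 15q = 29 + 5.75q → q_m = 5.012.
Price p_m = 133 − 7.5·5.012 = 95.41; MC(q_m) = 29 + 5.75·5.012 = 57.819.
Competitive q* = 7.8491, so Δq = 2.8371; wedge = 95.41 − 57.819 = 37.591.
Welfare loss = ½ × 2.8371 × 37.591 = $53.32 thousand.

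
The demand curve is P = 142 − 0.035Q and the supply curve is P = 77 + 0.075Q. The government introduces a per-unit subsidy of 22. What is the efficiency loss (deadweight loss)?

2200

Competitive equilibrium: 142 − 0.035Q = 77 + 0.075Q → Q* = 590.9091, P* = 121.3182.
The subsidy lowers effective supply by 22: P = 55 + 0.075Q.
New quantity: 142 − 0.035Q = 55 + 0.075Q → Q' = 790.9091.
Overproduction ΔQ = 790.9091 − 590.9091 = 200; wedge = subsidy = 22.
Welfare loss = ½ × 200 × 22 = 2200.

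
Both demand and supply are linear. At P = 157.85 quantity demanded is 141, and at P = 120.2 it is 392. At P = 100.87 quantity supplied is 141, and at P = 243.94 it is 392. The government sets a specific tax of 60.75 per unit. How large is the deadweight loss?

Demand slope = (120.2 − 157.85)/(392 − 141) = −0.15, so P = 179 − 0.15Q.
Supply slope = (243.94 − 100.87)/(392 − 141) = 0.57, so P = 20.5 + 0.57Q.
Competitive equilibrium: 179 − 0.15Q = 20.5 + 0.57Q → Q* = 220.1389, P* = 145.9792.
With the tax, the buyer price exceeds the seller price by 60.75: (179 − 0.15Q) − (20.5 + 0.57Q) = 60.75 → Q' = 135.7639.
ΔQ = 220.1389 − 135.7639 = 84.375; the wedge equals the tax, 60.75.
The triangle = ½ × 84.375 × 60.75 = 2562.89.

2562.89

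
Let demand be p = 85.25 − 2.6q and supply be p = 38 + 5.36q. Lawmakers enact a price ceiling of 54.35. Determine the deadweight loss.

Competitive equilibrium: 85.25 − 2.6q = 38 + 5.36q → q* = 5.9359, p* = 69.8166.
At the ceiling p = 54.35, quantity supplied = (54.35 − 38)/5.36 = 3.0504.
Willingness to pay at q' = 3.0504: 85.25 − 2.6·3.0504 = 77.319.
Δq = 5.9359 − 3.0504 = 2.8855; wedge = 77.319 − 54.35 = 22.969.
Deadweight loss = ½ × 2.8855 × 22.969 = 33.14.

33.14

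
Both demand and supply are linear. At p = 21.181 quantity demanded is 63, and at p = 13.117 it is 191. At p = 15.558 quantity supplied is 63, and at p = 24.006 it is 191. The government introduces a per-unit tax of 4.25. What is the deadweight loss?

70.01

Demand slope = (13.117 − 21.181)/(191 − 63) = −0.063, so p = 25.15 − 0.063q.
Supply slope = (24.006 − 15.558)/(191 − 63) = 0.066, so p = 11.4 + 0.066q.
Competitive equilibrium: 25.15 − 0.063q = 11.4 + 0.066q → q* = 106.5891, p* = 18.4349.
With the tax, the buyer price exceeds the seller price by 4.25: (25.15 − 0.063q) − (11.4 + 0.066q) = 4.25 → q' = 73.6434.
Δq = 106.5891 − 73.6434 = 32.9457; the wedge equals the tax, 4.25.
The triangle = ½ × 32.9457 × 4.25 = 70.01.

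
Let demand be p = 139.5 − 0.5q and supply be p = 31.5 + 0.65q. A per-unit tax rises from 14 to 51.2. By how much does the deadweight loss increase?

1054.54

Competitive equilibrium: 139.5 − 0.5q = 31.5 + 0.65q → q* = 93.913, p* = 92.5435.
For a per-unit tax t: Δq = t/1.15, so DWL = ½·t·(t/1.15) = t²/2.3.
At t = 14: DWL = 85.217. At t = 51.2: DWL = 1139.757.
Increase = 1139.757 − 85.217 = 1054.54.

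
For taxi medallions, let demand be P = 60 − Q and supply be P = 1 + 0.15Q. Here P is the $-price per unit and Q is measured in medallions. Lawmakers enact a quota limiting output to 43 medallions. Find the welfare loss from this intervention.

$39.65

Competitive equilibrium: 60 − Q = 1 + 0.15Q → Q* = 51.3043, P* = 8.6957.
At Q = 43: demand price = 60 − 1·43 = 17; supply price = 1 + 0.15·43 = 7.45.
ΔQ = 51.3043 − 43 = 8.3043; wedge = 17 − 7.45 = 9.55.
DWL = ½ × 8.3043 × 9.55 = $39.65.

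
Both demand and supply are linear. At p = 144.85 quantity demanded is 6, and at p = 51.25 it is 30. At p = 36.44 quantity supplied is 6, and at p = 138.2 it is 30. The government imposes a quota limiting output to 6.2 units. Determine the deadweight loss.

700.39

Demand slope = (51.25 − 144.85)/(30 − 6) = −3.9, so p = 168.25 − 3.9q.
Supply slope = (138.2 − 36.44)/(30 − 6) = 4.24, so p = 11 + 4.24q.
Competitive equilibrium: 168.25 − 3.9q = 11 + 4.24q → q* = 19.3182, p* = 92.9091.
At q = 6.2: demand price = 168.25 − 3.9·6.2 = 144.07; supply price = 11 + 4.24·6.2 = 37.288.
Δq = 19.3182 − 6.2 = 13.1182; wedge = 144.07 − 37.288 = 106.782.
DWL = ½ × 13.1182 × 106.782 = 700.39.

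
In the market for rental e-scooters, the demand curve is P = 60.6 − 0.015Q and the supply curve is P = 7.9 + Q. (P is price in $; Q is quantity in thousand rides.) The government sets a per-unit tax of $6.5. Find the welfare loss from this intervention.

Competitive equilibrium: 60.6 − 0.015Q = 7.9 + Q → Q* = 51.9212, P* = 59.8212.
With the tax, the buyer price exceeds the seller price by 6.5: (60.6 − 0.015Q) − (7.9 + Q) = 6.5 → Q' = 45.5172.
ΔQ = 51.9212 − 45.5172 = 6.404; the wedge equals the tax, 6.5.
Deadweight loss = ½ × 6.404 × 6.5 = $20.81 thousand.

$20.81 thousand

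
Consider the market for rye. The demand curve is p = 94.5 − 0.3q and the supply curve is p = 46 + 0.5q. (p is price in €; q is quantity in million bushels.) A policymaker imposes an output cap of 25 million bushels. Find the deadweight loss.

Competitive equilibrium: 94.5 − 0.3q = 46 + 0.5q → q* = 60.625, p* = 76.3125.
At q = 25: demand price = 94.5 − 0.3·25 = 87; supply price = 46 + 0.5·25 = 58.5.
Δq = 60.625 − 25 = 35.625; wedge = 87 − 58.5 = 28.5.
DWL = ½ × 35.625 × 28.5 = €507.66 million.

€507.66 million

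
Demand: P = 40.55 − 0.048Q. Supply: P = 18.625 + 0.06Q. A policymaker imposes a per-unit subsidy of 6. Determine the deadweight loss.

166.67

Competitive equilibrium: 40.55 − 0.048Q = 18.625 + 0.06Q → Q* = 203.0093, P* = 30.8056.
The subsidy lowers effective supply by 6: P = 12.625 + 0.06Q.
New quantity: 40.55 − 0.048Q = 12.625 + 0.06Q → Q' = 258.5648.
Overproduction ΔQ = 258.5648 − 203.0093 = 55.5555; wedge = subsidy = 6.
Deadweight loss = ½ × 55.5555 × 6 = 166.67.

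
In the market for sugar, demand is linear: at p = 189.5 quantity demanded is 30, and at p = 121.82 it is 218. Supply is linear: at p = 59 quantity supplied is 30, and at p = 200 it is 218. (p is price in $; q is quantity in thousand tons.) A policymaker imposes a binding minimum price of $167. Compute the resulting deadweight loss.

$1683 thousand

Demand slope = (121.82 − 189.5)/(218 − 30) = −0.36, so p = 200.3 − 0.36q.
Supply slope = (200 − 59)/(218 − 30) = 0.75, so p = 36.5 + 0.75q.
Competitive equilibrium: 200.3 − 0.36q = 36.5 + 0.75q → q* = 147.5676, p* = 147.1757.
At the floor p = 167, quantity demanded = (200.3 − 167)/0.36 = 92.5.
Sellers' marginal cost at q' = 92.5: 36.5 + 0.75·92.5 = 105.875.
Δq = 147.5676 − 92.5 = 55.0676; wedge = 167 − 105.875 = 61.125.
DWL = ½ × 55.0676 × 61.125 = $1683 thousand.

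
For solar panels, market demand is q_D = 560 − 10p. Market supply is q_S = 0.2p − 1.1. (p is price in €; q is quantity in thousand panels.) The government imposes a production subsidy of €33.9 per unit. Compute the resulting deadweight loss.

In inverse form: demand p = 56 − 0.1q, supply p = 5.5 + 5q.
Competitive equilibrium: 56 − 0.1q = 5.5 + 5q → q* = 9.902, p* = 55.0098.
The subsidy lowers effective supply by 33.9: p = 5q − 28.4.
New quantity: 56 − 0.1q = 5q − 28.4 → q' = 16.549.
Overproduction Δq = 16.549 − 9.902 = 6.647; wedge = subsidy = 33.9.
DWL = ½ × 6.647 × 33.9 = €112.67 thousand.

€112.67 thousand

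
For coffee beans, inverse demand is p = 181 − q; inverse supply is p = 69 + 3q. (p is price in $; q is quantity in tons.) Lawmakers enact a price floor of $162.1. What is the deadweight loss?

$165.62

Competitive equilibrium: 181 − q = 69 + 3q → q* = 28, p* = 153.
At the floor p = 162.1, quantity demanded = (181 − 162.1)/1 = 18.9.
Sellers' marginal cost at q' = 18.9: 69 + 3·18.9 = 125.7.
Δq = 28 − 18.9 = 9.1; wedge = 162.1 − 125.7 = 36.4.
The triangle = ½ × 9.1 × 36.4 = $165.62.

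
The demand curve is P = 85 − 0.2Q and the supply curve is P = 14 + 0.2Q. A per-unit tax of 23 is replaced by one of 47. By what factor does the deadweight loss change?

4.176

Competitive equilibrium: 85 − 0.2Q = 14 + 0.2Q → Q* = 177.5, P* = 49.5.
For a per-unit tax t: ΔQ = t/0.4, so DWL = ½·t·(t/0.4) = t²/0.8.
At t = 23: DWL = 661.25. At t = 47: DWL = 2761.25.
Ratio = (47/23)² = 4.176.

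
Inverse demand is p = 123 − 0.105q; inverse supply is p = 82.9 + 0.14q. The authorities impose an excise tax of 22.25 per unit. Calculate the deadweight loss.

1010.33

Competitive equilibrium: 123 − 0.105q = 82.9 + 0.14q → q* = 163.6735, p* = 105.8143.
With the tax, the buyer price exceeds the seller price by 22.25: (123 − 0.105q) − (82.9 + 0.14q) = 22.25 → q' = 72.8571.
Δq = 163.6735 − 72.8571 = 90.8164; the wedge equals the tax, 22.25.
Welfare loss = ½ × 90.8164 × 22.25 = 1010.33.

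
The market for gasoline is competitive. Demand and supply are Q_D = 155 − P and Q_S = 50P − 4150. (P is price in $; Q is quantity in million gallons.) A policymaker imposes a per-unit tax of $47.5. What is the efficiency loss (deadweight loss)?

$1106 million

In inverse form: demand P = 155 − Q, supply P = 83 + 0.02Q.
Competitive equilibrium: 155 − Q = 83 + 0.02Q → Q* = 70.5882, P* = 84.4118.
With the tax, the buyer price exceeds the seller price by 47.5: (155 − Q) − (83 + 0.02Q) = 47.5 → Q' = 24.0196.
ΔQ = 70.5882 − 24.0196 = 46.5686; the wedge equals the tax, 47.5.
DWL = ½ × 46.5686 × 47.5 = $1106 million.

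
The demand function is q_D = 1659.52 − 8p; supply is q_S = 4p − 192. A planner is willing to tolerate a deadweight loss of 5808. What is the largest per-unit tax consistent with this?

In inverse form: demand p = 207.44 − 0.125q, supply p = 48 + 0.25q.
Competitive equilibrium: 207.44 − 0.125q = 48 + 0.25q → q* = 425.1733, p* = 154.2933.
A tax t gives Δq = t/0.375 and wedge t, so DWL = t²/0.75.
t²/0.75 = 5808 → t² = 4356 → t = 66.

66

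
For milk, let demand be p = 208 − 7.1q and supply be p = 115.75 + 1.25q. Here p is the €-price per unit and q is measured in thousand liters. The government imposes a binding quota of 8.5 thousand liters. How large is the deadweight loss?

€27.10 thousand

Competitive equilibrium: 208 − 7.1q = 115.75 + 1.25q → q* = 11.0479, p* = 129.5599.
At q = 8.5: demand price = 208 − 7.1·8.5 = 147.65; supply price = 115.75 + 1.25·8.5 = 126.375.
Δq = 11.0479 − 8.5 = 2.5479; wedge = 147.65 − 126.375 = 21.275.
Deadweight loss = ½ × 2.5479 × 21.275 = €27.10 thousand.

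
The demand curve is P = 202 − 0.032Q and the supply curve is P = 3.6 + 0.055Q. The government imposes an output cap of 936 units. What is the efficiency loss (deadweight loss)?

Competitive equilibrium: 202 − 0.032Q = 3.6 + 0.055Q → Q* = 2280.4598, P* = 129.0253.
At Q = 936: demand price = 202 − 0.032·936 = 172.048; supply price = 3.6 + 0.055·936 = 55.08.
ΔQ = 2280.4598 − 936 = 1344.4598; wedge = 172.048 − 55.08 = 116.968.
Welfare loss = ½ × 1344.4598 × 116.968 = 78629.39.

78629.39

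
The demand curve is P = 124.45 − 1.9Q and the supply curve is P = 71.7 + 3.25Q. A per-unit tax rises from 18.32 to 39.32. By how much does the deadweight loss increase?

117.52

Competitive equilibrium: 124.45 − 1.9Q = 71.7 + 3.25Q → Q* = 10.2427, P* = 104.9888.
For a per-unit tax t: ΔQ = t/5.15, so DWL = ½·t·(t/5.15) = t²/10.3.
At t = 18.32: DWL = 32.585. At t = 39.32: DWL = 150.103.
Increase = 150.103 − 32.585 = 117.52.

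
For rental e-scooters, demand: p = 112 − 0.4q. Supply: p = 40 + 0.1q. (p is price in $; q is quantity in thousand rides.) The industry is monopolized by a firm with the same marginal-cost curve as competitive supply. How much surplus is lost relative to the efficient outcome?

$1024 thousand

Competitive equilibrium: 112 − 0.4q = 40 + 0.1q → q* = 144, p* = 54.4.
Marginal revenue: MR = 112 − 0.8q. Set MR = MC: 112 − 0.8q = 40 + 0.1q → q_m = 80.
Price p_m = 112 − 0.4·80 = 80; MC(q_m) = 40 + 0.1·80 = 48.
Competitive q* = 144, so Δq = 64; wedge = 80 − 48 = 32.
Deadweight loss = ½ × 64 × 32 = $1024 thousand.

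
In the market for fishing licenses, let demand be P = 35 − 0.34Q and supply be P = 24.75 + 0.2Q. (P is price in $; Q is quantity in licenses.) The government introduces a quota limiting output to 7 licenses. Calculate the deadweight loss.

$38.76

Competitive equilibrium: 35 − 0.34Q = 24.75 + 0.2Q → Q* = 18.9815, P* = 28.5463.
At Q = 7: demand price = 35 − 0.34·7 = 32.62; supply price = 24.75 + 0.2·7 = 26.15.
ΔQ = 18.9815 − 7 = 11.9815; wedge = 32.62 − 26.15 = 6.47.
Welfare loss = ½ × 11.9815 × 6.47 = $38.76.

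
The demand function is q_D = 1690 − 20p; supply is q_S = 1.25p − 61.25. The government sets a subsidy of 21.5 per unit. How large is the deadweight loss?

In inverse form: demand p = 84.5 − 0.05q, supply p = 49 + 0.8q.
Competitive equilibrium: 84.5 − 0.05q = 49 + 0.8q → q* = 41.7647, p* = 82.4118.
The subsidy lowers effective supply by 21.5: p = 27.5 + 0.8q.
New quantity: 84.5 − 0.05q = 27.5 + 0.8q → q' = 67.0588.
Overproduction Δq = 67.0588 − 41.7647 = 25.2941; wedge = subsidy = 21.5.
The triangle = ½ × 25.2941 × 21.5 = 271.91.

271.91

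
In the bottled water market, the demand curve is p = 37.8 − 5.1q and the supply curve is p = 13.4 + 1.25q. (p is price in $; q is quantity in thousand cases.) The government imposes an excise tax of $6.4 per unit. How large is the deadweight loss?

Competitive equilibrium: 37.8 − 5.1q = 13.4 + 1.25q → q* = 3.8425, p* = 18.2031.
With the tax, the buyer price exceeds the seller price by 6.4: (37.8 − 5.1q) − (13.4 + 1.25q) = 6.4 → q' = 2.8346.
Δq = 3.8425 − 2.8346 = 1.0079; the wedge equals the tax, 6.4.
The triangle = ½ × 1.0079 × 6.4 = $3.23 thousand.

$3.23 thousand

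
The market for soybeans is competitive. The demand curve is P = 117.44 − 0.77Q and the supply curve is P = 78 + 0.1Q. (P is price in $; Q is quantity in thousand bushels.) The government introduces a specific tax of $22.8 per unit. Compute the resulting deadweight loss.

$298.76 thousand

Competitive equilibrium: 117.44 − 0.77Q = 78 + 0.1Q → Q* = 45.3333, P* = 82.5333.
With the tax, the buyer price exceeds the seller price by 22.8: (117.44 − 0.77Q) − (78 + 0.1Q) = 22.8 → Q' = 19.1264.
ΔQ = 45.3333 − 19.1264 = 26.2069; the wedge equals the tax, 22.8.
DWL = ½ × 26.2069 × 22.8 = $298.76 thousand.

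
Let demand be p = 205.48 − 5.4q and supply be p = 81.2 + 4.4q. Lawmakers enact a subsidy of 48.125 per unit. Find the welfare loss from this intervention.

118.16

Competitive equilibrium: 205.48 − 5.4q = 81.2 + 4.4q → q* = 12.6816, p* = 136.9992.
The subsidy lowers effective supply by 48.125: p = 33.075 + 4.4q.
New quantity: 205.48 − 5.4q = 33.075 + 4.4q → q' = 17.5923.
Overproduction Δq = 17.5923 − 12.6816 = 4.9107; wedge = subsidy = 48.125.
Deadweight loss = ½ × 4.9107 × 48.125 = 118.16.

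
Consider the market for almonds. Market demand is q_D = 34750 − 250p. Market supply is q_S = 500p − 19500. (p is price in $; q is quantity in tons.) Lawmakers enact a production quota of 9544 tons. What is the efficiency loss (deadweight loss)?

$152197.14

In inverse form: demand p = 139 − 0.004q, supply p = 39 + 0.002q.
Competitive equilibrium: 139 − 0.004q = 39 + 0.002q → q* = 16666.6667, p* = 72.3333.
At q = 9544: demand price = 139 − 0.004·9544 = 100.824; supply price = 39 + 0.002·9544 = 58.088.
Δq = 16666.6667 − 9544 = 7122.6667; wedge = 100.824 − 58.088 = 42.736.
The triangle = ½ × 7122.6667 × 42.736 = $152197.14.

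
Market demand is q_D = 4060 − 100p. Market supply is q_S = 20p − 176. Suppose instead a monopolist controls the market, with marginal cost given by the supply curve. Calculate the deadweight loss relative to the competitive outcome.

171.98

In inverse form: demand p = 40.6 − 0.01q, supply p = 8.8 + 0.05q.
Competitive equilibrium: 40.6 − 0.01q = 8.8 + 0.05q → q* = 530, p* = 35.3.
Marginal revenue: MR = 40.6 − 0.02q. Set MR = MC: 40.6 − 0.02q = 8.8 + 0.05q → q_m = 454.2857.
Price p_m = 40.6 − 0.01·454.2857 = 36.0571; MC(q_m) = 8.8 + 0.05·454.2857 = 31.5143.
Competitive q* = 530, so Δq = 75.7143; wedge = 36.0571 − 31.5143 = 4.5428.
The triangle = ½ × 75.7143 × 4.5428 = 171.98.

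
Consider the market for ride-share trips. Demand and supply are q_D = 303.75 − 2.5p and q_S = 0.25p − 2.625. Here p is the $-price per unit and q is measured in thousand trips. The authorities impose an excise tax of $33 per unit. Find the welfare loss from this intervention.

$123.75 thousand

In inverse form: demand p = 121.5 − 0.4q, supply p = 10.5 + 4q.
Competitive equilibrium: 121.5 − 0.4q = 10.5 + 4q → q* = 25.2273, p* = 111.4091.
With the tax, the buyer price exceeds the seller price by 33: (121.5 − 0.4q) − (10.5 + 4q) = 33 → q' = 17.7273.
Δq = 25.2273 − 17.7273 = 7.5; the wedge equals the tax, 33.
Deadweight loss = ½ × 7.5 × 33 = $123.75 thousand.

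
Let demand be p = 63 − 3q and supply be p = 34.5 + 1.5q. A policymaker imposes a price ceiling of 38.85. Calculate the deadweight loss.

26.52

Competitive equilibrium: 63 − 3q = 34.5 + 1.5q → q* = 6.3333, p* = 44.
At the ceiling p = 38.85, quantity supplied = (38.85 − 34.5)/1.5 = 2.9.
Willingness to pay at q' = 2.9: 63 − 3·2.9 = 54.3.
Δq = 6.3333 − 2.9 = 3.4333; wedge = 54.3 − 38.85 = 15.45.
DWL = ½ × 3.4333 × 15.45 = 26.52.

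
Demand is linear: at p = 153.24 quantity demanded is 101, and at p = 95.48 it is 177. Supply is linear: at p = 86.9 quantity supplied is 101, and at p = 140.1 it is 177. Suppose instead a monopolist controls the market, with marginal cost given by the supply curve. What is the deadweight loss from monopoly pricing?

1834.65

Demand slope = (95.48 − 153.24)/(177 − 101) = −0.76, so p = 230 − 0.76q.
Supply slope = (140.1 − 86.9)/(177 − 101) = 0.7, so p = 16.2 + 0.7q.
Competitive equilibrium: 230 − 0.76q = 16.2 + 0.7q → q* = 146.4384, p* = 118.7068.
Marginal revenue: MR = 230 − 1.52q. Set MR = MC: 230 − 1.52q = 16.2 + 0.7q → q_m = 96.3063.
Price p_m = 230 − 0.76·96.3063 = 156.8072; MC(q_m) = 16.2 + 0.7·96.3063 = 83.6144.
Competitive q* = 146.4384, so Δq = 50.1321; wedge = 156.8072 − 83.6144 = 73.1928.
Deadweight loss = ½ × 50.1321 × 73.1928 = 1834.65.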